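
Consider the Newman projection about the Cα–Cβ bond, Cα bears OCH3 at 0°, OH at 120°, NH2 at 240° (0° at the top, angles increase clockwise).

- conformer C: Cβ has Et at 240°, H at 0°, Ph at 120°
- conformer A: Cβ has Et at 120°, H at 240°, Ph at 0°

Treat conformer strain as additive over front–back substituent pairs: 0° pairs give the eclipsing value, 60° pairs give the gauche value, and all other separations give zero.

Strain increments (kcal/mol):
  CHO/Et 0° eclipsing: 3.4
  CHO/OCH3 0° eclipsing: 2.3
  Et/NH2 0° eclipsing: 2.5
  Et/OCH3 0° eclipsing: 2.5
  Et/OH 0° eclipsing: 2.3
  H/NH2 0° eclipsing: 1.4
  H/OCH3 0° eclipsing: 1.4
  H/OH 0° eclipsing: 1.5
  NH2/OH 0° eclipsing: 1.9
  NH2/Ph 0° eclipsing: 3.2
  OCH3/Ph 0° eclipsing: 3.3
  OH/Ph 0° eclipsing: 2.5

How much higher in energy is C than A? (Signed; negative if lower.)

C (eclipsed): OCH3(0°)/H(0°) eclipsed 1.4; OH(120°)/Ph(120°) eclipsed 2.5; NH2(240°)/Et(240°) eclipsed 2.5 → 6.4 kcal/mol.
A (eclipsed): OCH3(0°)/Ph(0°) eclipsed 3.3; OH(120°)/Et(120°) eclipsed 2.3; NH2(240°)/H(240°) eclipsed 1.4 → 7.0 kcal/mol.
E(C) − E(A) = 6.4 − 7.0 = -0.6 kcal/mol.

-0.6 kcal/mol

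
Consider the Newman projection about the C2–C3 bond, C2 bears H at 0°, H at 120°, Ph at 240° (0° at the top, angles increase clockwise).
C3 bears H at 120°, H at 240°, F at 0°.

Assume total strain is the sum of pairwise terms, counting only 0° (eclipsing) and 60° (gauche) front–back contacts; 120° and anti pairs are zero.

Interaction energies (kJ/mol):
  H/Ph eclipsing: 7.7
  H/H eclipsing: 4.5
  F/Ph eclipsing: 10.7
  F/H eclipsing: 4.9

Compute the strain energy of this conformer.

17.1 kJ/mol

This conformer (eclipsed): H–F eclipsed, H–H eclipsed, Ph–H eclipsed; 4.9 + 4.5 + 7.7 = 17.1 kJ/mol.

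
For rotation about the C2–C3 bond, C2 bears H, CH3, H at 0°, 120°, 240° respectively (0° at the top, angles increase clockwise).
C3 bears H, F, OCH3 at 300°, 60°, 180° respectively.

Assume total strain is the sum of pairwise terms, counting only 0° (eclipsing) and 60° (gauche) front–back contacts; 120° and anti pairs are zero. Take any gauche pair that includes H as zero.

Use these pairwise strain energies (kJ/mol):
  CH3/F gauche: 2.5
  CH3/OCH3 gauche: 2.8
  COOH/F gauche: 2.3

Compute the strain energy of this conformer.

5.3 kJ/mol

This conformer is staggered. CH3 at 120° is gauche with F at 60° (2.5); CH3 at 120° is gauche with OCH3 at 180° (2.8). Total 5.3 kJ/mol.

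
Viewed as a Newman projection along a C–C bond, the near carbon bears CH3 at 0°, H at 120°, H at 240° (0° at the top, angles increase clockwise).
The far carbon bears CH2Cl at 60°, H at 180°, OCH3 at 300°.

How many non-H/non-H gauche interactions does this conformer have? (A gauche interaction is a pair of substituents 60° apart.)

Non-H gauche pairs: CH3(0°)/CH2Cl(60°); CH3(0°)/OCH3(300°) — 2 interactions.

2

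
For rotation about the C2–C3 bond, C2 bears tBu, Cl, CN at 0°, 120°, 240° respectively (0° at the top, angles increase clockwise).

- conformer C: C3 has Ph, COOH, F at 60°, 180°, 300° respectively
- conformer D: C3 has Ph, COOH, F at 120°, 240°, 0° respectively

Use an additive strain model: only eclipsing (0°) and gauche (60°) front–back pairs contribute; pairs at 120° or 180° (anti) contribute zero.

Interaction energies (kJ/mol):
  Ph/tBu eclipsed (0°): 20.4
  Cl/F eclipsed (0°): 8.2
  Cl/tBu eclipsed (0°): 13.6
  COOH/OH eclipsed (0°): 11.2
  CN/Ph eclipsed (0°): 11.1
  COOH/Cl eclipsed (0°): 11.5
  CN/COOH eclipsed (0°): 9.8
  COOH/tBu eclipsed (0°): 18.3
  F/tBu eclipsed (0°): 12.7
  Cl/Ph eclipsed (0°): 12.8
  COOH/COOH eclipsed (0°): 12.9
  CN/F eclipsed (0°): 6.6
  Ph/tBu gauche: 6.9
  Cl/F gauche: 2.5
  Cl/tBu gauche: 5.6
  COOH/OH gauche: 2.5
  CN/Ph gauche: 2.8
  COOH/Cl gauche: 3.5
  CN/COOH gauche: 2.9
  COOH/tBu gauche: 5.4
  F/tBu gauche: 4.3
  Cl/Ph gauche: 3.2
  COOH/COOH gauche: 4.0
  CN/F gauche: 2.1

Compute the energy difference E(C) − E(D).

C (staggered): tBu–Ph gauche, tBu–F gauche, Cl–Ph gauche, Cl–COOH gauche, CN–COOH gauche, CN–F gauche; 6.9 + 4.3 + 3.2 + 3.5 + 2.9 + 2.1 = 22.9 kJ/mol.
D (eclipsed): tBu–F eclipsed, Cl–Ph eclipsed, CN–COOH eclipsed; 12.7 + 12.8 + 9.8 = 35.3 kJ/mol.
E(C) − E(D) = 22.9 − 35.3 = -12.4 kJ/mol.

-12.4 kJ/mol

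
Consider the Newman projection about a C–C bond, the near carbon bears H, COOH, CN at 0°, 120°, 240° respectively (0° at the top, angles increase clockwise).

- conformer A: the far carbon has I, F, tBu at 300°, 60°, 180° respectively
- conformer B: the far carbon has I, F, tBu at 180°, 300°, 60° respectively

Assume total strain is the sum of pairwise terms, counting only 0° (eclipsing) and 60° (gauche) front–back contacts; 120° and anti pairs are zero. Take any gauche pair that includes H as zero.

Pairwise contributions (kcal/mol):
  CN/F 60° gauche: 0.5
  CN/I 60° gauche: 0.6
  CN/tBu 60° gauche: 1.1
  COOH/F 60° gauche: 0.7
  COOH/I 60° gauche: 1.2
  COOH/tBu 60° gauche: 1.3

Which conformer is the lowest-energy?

A is staggered. COOH at 120° is gauche with F at 60° (0.7); COOH at 120° is gauche with tBu at 180° (1.3); CN at 240° is gauche with I at 300° (0.6); CN at 240° is gauche with tBu at 180° (1.1). Total 3.7 kcal/mol.
B is staggered. COOH at 120° is gauche with I at 180° (1.2); COOH at 120° is gauche with tBu at 60° (1.3); CN at 240° is gauche with I at 180° (0.6); CN at 240° is gauche with F at 300° (0.5). Total 3.6 kcal/mol.
B has the lowest total (3.6 kcal/mol).

B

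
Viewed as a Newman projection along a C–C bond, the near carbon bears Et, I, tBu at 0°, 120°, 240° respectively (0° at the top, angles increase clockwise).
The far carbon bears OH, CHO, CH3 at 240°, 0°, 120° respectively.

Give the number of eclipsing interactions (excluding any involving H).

3

Non-H eclipsing pairs: Et(0°)/CHO(0°); I(120°)/CH3(120°); tBu(240°)/OH(240°) — 3 interactions.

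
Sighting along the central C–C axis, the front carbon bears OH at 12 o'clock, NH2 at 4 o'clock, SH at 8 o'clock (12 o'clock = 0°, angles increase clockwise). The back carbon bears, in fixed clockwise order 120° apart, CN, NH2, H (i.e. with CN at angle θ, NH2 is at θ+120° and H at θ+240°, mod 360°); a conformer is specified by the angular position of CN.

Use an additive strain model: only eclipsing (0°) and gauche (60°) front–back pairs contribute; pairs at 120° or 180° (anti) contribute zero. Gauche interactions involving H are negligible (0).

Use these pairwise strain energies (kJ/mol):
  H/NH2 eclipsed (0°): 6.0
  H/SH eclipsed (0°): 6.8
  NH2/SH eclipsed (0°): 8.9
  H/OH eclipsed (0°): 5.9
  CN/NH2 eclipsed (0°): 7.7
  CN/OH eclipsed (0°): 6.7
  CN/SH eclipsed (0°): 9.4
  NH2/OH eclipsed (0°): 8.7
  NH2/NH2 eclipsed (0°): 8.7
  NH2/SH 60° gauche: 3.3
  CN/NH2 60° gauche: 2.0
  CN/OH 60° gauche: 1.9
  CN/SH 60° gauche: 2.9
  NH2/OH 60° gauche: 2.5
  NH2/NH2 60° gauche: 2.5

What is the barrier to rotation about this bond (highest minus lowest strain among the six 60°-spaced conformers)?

14.4 kJ/mol

CN at 0° (eclipsed): OH(0°)/CN(0°) eclipsed 6.7; NH2(120°)/NH2(120°) eclipsed 8.7; SH(240°)/H(240°) eclipsed 6.8 → 22.2 kJ/mol.
CN at 60° (staggered): OH(0°)/CN(60°) gauche 1.9; NH2(120°)/CN(60°) gauche 2.0; NH2(120°)/NH2(180°) gauche 2.5; SH(240°)/NH2(180°) gauche 3.3 → 9.7 kJ/mol.
CN at 120° (eclipsed): OH(0°)/H(0°) eclipsed 5.9; NH2(120°)/CN(120°) eclipsed 7.7; SH(240°)/NH2(240°) eclipsed 8.9 → 22.5 kJ/mol.
CN at 180° (staggered): OH(0°)/NH2(300°) gauche 2.5; NH2(120°)/CN(180°) gauche 2.0; SH(240°)/CN(180°) gauche 2.9; SH(240°)/NH2(300°) gauche 3.3 → 10.7 kJ/mol.
CN at 240° (eclipsed): OH(0°)/NH2(0°) eclipsed 8.7; NH2(120°)/H(120°) eclipsed 6.0; SH(240°)/CN(240°) eclipsed 9.4 → 24.1 kJ/mol.
CN at 300° (staggered): OH(0°)/CN(300°) gauche 1.9; OH(0°)/NH2(60°) gauche 2.5; NH2(120°)/NH2(60°) gauche 2.5; SH(240°)/CN(300°) gauche 2.9 → 9.8 kJ/mol.
Max at 240° (24.1 kJ/mol), min at 60° (9.7 kJ/mol); barrier = 14.4 kJ/mol.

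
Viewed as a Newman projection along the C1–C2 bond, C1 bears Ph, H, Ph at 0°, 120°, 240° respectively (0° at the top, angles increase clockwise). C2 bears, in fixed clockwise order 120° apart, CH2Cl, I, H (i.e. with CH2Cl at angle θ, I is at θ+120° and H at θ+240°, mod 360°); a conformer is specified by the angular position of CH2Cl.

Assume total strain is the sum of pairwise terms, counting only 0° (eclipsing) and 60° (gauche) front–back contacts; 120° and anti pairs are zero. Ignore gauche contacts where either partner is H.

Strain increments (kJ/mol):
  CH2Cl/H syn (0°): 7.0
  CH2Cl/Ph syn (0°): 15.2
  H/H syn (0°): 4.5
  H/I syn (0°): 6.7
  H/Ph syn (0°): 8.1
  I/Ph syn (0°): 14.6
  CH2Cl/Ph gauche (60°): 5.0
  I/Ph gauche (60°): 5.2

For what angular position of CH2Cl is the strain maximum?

CH2Cl at 0° (eclipsed): Ph–CH2Cl eclipsed, H–I eclipsed, Ph–H eclipsed; 15.2 + 6.7 + 8.1 = 30.0 kJ/mol.
CH2Cl at 60° (staggered): Ph–CH2Cl gauche, Ph–I gauche; 5.0 + 5.2 = 10.2 kJ/mol.
CH2Cl at 120° (eclipsed): Ph–H eclipsed, H–CH2Cl eclipsed, Ph–I eclipsed; 8.1 + 7.0 + 14.6 = 29.7 kJ/mol.
CH2Cl at 180° (staggered): Ph–I gauche, Ph–CH2Cl gauche, Ph–I gauche; 5.2 + 5.0 + 5.2 = 15.4 kJ/mol.
CH2Cl at 240° (eclipsed): Ph–I eclipsed, H–H eclipsed, Ph–CH2Cl eclipsed; 14.6 + 4.5 + 15.2 = 34.3 kJ/mol.
CH2Cl at 300° (staggered): Ph–CH2Cl gauche, Ph–I gauche, Ph–CH2Cl gauche; 5.0 + 5.2 + 5.0 = 15.2 kJ/mol.
The maximum (34.3 kJ/mol) occurs with CH2Cl at 240°.

240°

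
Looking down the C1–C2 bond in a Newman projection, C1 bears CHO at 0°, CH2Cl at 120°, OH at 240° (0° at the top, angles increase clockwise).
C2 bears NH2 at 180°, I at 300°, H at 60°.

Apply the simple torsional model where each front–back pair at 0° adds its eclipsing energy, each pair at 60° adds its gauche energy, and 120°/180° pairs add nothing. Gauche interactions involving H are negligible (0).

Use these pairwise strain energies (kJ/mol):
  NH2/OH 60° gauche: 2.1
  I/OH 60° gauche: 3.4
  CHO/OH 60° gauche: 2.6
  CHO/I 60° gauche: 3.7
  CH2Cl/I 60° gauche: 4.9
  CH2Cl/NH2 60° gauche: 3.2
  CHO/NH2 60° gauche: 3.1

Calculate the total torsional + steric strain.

12.4 kJ/mol

This conformer (staggered): CHO–I gauche, CH2Cl–NH2 gauche, OH–NH2 gauche, OH–I gauche; 3.7 + 3.2 + 2.1 + 3.4 = 12.4 kJ/mol.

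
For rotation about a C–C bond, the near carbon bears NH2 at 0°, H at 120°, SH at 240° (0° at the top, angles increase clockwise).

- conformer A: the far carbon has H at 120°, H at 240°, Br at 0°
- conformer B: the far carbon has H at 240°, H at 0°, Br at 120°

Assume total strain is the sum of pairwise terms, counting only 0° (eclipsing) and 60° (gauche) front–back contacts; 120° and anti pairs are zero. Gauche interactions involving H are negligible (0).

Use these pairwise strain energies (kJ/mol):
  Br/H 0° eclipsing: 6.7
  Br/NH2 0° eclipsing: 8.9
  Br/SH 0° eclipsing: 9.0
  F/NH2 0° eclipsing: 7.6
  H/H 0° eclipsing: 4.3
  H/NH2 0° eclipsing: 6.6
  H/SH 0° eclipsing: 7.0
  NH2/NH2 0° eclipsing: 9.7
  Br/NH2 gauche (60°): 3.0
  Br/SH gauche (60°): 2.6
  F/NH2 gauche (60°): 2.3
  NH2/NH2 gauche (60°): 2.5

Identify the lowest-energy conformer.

A

A (eclipsed): NH2(0°)/Br(0°) eclipsed 8.9; H(120°)/H(120°) eclipsed 4.3; SH(240°)/H(240°) eclipsed 7.0 → 20.2 kJ/mol.
B (eclipsed): NH2(0°)/H(0°) eclipsed 6.6; H(120°)/Br(120°) eclipsed 6.7; SH(240°)/H(240°) eclipsed 7.0 → 20.3 kJ/mol.
A has the lowest total (20.2 kJ/mol).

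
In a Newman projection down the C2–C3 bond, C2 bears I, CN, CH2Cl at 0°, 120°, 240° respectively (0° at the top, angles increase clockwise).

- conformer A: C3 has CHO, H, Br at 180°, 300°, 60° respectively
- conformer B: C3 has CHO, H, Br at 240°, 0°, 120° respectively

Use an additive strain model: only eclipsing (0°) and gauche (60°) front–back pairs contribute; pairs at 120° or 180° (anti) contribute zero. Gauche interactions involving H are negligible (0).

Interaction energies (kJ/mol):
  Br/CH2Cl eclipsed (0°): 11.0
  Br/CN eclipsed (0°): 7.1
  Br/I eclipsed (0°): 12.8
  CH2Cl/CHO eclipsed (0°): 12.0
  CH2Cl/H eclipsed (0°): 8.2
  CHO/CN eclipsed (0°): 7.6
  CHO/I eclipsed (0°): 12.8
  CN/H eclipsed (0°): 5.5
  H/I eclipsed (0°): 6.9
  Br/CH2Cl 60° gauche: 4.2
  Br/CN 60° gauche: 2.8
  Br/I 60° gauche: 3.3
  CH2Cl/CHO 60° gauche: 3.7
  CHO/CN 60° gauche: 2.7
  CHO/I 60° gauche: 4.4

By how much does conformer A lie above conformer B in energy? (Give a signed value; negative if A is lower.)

A is staggered. I at 0° is gauche with Br at 60° (3.3); CN at 120° is gauche with CHO at 180° (2.7); CN at 120° is gauche with Br at 60° (2.8); CH2Cl at 240° is gauche with CHO at 180° (3.7). Total 12.5 kJ/mol.
B is eclipsed. I at 0° is eclipsed with H at 0° (6.9); CN at 120° is eclipsed with Br at 120° (7.1); CH2Cl at 240° is eclipsed with CHO at 240° (12.0). Total 26.0 kJ/mol.
E(A) − E(B) = 12.5 − 26.0 = -13.5 kJ/mol.

-13.5 kJ/mol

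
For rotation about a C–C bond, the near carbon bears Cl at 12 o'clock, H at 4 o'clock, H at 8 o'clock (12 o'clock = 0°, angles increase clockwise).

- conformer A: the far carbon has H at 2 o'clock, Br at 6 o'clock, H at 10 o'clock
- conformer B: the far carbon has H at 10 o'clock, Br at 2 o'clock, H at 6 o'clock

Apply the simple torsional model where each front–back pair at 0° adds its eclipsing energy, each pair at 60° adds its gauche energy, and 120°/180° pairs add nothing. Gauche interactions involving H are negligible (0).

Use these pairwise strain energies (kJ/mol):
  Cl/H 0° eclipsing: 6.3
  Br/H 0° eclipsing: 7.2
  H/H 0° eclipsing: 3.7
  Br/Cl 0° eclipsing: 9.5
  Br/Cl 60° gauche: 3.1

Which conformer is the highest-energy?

A (staggered): no non-H gauche contacts → 0.0 kJ/mol.
B (staggered): Cl(0°)/Br(60°) gauche 3.1 → 3.1 kJ/mol.
B has the highest total (3.1 kJ/mol).

B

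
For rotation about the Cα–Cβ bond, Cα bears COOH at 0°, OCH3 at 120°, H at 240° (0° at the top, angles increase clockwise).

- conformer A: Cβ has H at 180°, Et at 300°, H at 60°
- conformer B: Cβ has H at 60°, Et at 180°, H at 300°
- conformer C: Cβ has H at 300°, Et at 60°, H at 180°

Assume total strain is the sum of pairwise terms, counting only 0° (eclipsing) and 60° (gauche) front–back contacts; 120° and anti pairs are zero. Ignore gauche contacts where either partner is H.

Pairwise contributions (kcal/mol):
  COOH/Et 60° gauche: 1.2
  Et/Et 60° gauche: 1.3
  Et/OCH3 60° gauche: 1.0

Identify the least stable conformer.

A (staggered): COOH(0°)/Et(300°) gauche 1.2 → 1.2 kcal/mol.
B (staggered): OCH3(120°)/Et(180°) gauche 1.0 → 1.0 kcal/mol.
C (staggered): COOH(0°)/Et(60°) gauche 1.2; OCH3(120°)/Et(60°) gauche 1.0 → 2.2 kcal/mol.
C has the highest total (2.2 kcal/mol).

C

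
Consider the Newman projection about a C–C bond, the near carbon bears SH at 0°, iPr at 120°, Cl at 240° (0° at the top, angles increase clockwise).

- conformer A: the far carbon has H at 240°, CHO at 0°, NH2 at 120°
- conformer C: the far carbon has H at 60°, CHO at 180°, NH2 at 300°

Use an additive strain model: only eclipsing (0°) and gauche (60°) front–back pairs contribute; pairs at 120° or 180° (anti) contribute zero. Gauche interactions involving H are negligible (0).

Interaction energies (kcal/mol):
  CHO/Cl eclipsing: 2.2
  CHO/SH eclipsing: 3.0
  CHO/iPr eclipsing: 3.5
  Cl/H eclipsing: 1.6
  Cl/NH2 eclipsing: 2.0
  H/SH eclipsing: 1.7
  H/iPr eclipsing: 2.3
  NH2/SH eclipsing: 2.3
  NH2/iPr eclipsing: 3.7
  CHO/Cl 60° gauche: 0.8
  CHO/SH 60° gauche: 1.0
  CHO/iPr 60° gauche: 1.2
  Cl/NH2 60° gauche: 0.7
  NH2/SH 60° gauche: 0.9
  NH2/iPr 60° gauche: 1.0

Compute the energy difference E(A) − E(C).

+4.7 kcal/mol

A (eclipsed): SH(0°)/CHO(0°) eclipsed 3.0; iPr(120°)/NH2(120°) eclipsed 3.7; Cl(240°)/H(240°) eclipsed 1.6 → 8.3 kcal/mol.
C (staggered): SH(0°)/NH2(300°) gauche 0.9; iPr(120°)/CHO(180°) gauche 1.2; Cl(240°)/CHO(180°) gauche 0.8; Cl(240°)/NH2(300°) gauche 0.7 → 3.6 kcal/mol.
E(A) − E(C) = 8.3 − 3.6 = +4.7 kcal/mol.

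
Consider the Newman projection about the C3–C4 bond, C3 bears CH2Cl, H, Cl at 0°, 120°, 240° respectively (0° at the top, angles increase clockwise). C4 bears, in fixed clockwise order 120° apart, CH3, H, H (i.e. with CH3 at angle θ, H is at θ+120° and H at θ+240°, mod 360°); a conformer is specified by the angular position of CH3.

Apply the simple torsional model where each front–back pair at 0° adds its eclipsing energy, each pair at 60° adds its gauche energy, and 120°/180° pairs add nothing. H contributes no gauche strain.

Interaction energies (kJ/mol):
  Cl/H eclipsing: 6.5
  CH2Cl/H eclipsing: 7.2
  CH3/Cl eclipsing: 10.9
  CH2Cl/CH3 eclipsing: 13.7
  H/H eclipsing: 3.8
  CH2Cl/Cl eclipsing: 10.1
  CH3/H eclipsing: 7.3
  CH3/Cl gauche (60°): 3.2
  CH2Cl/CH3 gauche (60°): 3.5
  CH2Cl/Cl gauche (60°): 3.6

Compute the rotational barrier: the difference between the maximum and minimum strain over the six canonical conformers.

20.8 kJ/mol

CH3 at 0° is eclipsed. CH2Cl at 0° is eclipsed with CH3 at 0° (13.7); H at 120° is eclipsed with H at 120° (3.8); Cl at 240° is eclipsed with H at 240° (6.5). Total 24.0 kJ/mol.
CH3 at 60° is staggered. CH2Cl at 0° is gauche with CH3 at 60° (3.5). Total 3.5 kJ/mol.
CH3 at 120° is eclipsed. CH2Cl at 0° is eclipsed with H at 0° (7.2); H at 120° is eclipsed with CH3 at 120° (7.3); Cl at 240° is eclipsed with H at 240° (6.5). Total 21.0 kJ/mol.
CH3 at 180° is staggered. Cl at 240° is gauche with CH3 at 180° (3.2). Total 3.2 kJ/mol.
CH3 at 240° is eclipsed. CH2Cl at 0° is eclipsed with H at 0° (7.2); H at 120° is eclipsed with H at 120° (3.8); Cl at 240° is eclipsed with CH3 at 240° (10.9). Total 21.9 kJ/mol.
CH3 at 300° is staggered. CH2Cl at 0° is gauche with CH3 at 300° (3.5); Cl at 240° is gauche with CH3 at 300° (3.2). Total 6.7 kJ/mol.
Max at 0° (24.0 kJ/mol), min at 180° (3.2 kJ/mol); barrier = 20.8 kJ/mol.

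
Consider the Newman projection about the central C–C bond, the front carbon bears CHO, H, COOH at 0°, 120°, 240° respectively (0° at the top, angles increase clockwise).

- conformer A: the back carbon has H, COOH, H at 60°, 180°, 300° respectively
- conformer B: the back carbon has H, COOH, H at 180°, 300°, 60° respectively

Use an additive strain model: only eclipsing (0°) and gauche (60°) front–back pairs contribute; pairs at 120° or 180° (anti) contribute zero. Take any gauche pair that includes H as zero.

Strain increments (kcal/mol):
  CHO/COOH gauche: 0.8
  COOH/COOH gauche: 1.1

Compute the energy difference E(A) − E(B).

A (staggered): COOH(240°)/COOH(180°) gauche 1.1 → 1.1 kcal/mol.
B (staggered): CHO(0°)/COOH(300°) gauche 0.8; COOH(240°)/COOH(300°) gauche 1.1 → 1.9 kcal/mol.
E(A) − E(B) = 1.1 − 1.9 = -0.8 kcal/mol.

-0.8 kcal/mol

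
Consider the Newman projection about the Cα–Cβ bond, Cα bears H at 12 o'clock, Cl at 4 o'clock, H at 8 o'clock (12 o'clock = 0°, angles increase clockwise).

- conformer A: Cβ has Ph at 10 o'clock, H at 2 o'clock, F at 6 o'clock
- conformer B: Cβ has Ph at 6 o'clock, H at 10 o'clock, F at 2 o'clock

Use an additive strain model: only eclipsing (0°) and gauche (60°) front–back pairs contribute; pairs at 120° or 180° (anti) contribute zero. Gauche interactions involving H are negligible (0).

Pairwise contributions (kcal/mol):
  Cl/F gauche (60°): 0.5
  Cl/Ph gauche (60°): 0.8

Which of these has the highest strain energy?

B

A (staggered): Cl–F gauche; 0.5 = 0.5 kcal/mol.
B (staggered): Cl–Ph gauche, Cl–F gauche; 0.8 + 0.5 = 1.3 kcal/mol.
B has the highest total (1.3 kcal/mol).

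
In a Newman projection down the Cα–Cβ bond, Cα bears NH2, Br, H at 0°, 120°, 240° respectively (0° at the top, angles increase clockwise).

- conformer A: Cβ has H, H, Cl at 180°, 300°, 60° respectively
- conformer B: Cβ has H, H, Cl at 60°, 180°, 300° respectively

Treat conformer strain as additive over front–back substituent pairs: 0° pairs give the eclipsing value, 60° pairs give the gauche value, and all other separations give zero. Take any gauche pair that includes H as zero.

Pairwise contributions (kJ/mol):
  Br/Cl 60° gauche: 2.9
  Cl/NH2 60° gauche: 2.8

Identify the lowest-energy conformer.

A is staggered. NH2 at 0° is gauche with Cl at 60° (2.8); Br at 120° is gauche with Cl at 60° (2.9). Total 5.7 kJ/mol.
B is staggered. NH2 at 0° is gauche with Cl at 300° (2.8). Total 2.8 kJ/mol.
B has the lowest total (2.8 kJ/mol).

B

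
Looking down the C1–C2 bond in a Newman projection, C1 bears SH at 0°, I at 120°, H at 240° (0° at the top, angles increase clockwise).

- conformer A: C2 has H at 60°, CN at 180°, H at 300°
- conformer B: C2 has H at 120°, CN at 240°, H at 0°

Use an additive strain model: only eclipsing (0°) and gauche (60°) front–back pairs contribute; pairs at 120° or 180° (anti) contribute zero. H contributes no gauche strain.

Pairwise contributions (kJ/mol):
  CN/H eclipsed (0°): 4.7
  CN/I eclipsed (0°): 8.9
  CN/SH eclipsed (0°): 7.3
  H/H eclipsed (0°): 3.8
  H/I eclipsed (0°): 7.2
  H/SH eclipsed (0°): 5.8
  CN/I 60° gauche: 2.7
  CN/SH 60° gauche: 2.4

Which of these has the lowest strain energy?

A

A is staggered. I at 120° is gauche with CN at 180° (2.7). Total 2.7 kJ/mol.
B is eclipsed. SH at 0° is eclipsed with H at 0° (5.8); I at 120° is eclipsed with H at 120° (7.2); H at 240° is eclipsed with CN at 240° (4.7). Total 17.7 kJ/mol.
A has the lowest total (2.7 kJ/mol).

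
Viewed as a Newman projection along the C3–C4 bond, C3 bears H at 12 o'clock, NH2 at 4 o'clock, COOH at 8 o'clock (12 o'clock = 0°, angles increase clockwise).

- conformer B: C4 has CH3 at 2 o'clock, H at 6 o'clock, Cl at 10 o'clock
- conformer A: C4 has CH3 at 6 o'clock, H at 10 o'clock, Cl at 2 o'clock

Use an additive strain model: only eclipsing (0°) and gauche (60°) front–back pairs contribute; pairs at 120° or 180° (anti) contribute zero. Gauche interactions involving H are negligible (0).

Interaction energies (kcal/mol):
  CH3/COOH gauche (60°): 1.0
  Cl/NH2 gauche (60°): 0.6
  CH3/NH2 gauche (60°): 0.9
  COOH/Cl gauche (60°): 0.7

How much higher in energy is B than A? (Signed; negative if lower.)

-0.9 kcal/mol

B (staggered): NH2(120°)/CH3(60°) gauche 0.9; COOH(240°)/Cl(300°) gauche 0.7 → 1.6 kcal/mol.
A (staggered): NH2(120°)/CH3(180°) gauche 0.9; NH2(120°)/Cl(60°) gauche 0.6; COOH(240°)/CH3(180°) gauche 1.0 → 2.5 kcal/mol.
E(B) − E(A) = 1.6 − 2.5 = -0.9 kcal/mol.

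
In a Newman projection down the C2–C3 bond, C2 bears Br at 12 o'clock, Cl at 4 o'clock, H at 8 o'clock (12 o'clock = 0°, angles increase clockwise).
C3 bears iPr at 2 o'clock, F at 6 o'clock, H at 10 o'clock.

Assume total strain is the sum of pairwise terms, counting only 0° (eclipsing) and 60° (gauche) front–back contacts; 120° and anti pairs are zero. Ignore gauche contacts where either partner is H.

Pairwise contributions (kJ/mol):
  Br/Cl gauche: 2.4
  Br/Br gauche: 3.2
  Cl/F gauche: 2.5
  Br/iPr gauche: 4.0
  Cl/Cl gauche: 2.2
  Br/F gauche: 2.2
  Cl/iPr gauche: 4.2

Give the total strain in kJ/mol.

10.7 kJ/mol

This conformer is staggered. Br at 0° is gauche with iPr at 60° (4.0); Cl at 120° is gauche with iPr at 60° (4.2); Cl at 120° is gauche with F at 180° (2.5). Total 10.7 kJ/mol.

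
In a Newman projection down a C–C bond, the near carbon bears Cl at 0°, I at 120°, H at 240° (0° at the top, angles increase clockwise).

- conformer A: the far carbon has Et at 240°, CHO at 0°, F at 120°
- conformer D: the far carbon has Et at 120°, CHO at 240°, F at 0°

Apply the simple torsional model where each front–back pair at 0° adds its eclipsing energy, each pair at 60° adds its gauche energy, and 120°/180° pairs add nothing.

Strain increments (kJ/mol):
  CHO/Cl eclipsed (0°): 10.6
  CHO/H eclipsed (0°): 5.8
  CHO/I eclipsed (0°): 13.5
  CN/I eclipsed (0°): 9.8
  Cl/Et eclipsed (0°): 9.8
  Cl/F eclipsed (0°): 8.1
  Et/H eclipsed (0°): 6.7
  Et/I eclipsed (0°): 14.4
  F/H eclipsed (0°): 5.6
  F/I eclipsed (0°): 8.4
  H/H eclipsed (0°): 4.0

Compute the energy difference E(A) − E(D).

-2.6 kJ/mol

A (eclipsed): Cl(0°)/CHO(0°) eclipsed 10.6; I(120°)/F(120°) eclipsed 8.4; H(240°)/Et(240°) eclipsed 6.7 → 25.7 kJ/mol.
D (eclipsed): Cl(0°)/F(0°) eclipsed 8.1; I(120°)/Et(120°) eclipsed 14.4; H(240°)/CHO(240°) eclipsed 5.8 → 28.3 kJ/mol.
E(A) − E(D) = 25.7 − 28.3 = -2.6 kJ/mol.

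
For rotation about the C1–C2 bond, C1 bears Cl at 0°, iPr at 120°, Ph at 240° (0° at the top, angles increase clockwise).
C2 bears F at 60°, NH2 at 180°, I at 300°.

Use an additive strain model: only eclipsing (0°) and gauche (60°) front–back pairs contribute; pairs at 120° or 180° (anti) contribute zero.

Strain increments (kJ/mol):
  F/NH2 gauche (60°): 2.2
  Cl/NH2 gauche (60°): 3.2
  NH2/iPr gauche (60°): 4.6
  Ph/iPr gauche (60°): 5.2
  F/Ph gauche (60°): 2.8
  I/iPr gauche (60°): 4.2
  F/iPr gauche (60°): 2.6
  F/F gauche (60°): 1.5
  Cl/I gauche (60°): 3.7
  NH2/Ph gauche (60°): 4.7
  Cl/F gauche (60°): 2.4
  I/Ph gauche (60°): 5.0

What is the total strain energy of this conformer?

This conformer (staggered): Cl–F gauche, Cl–I gauche, iPr–F gauche, iPr–NH2 gauche, Ph–NH2 gauche, Ph–I gauche; 2.4 + 3.7 + 2.6 + 4.6 + 4.7 + 5.0 = 23.0 kJ/mol.

23.0 kJ/mol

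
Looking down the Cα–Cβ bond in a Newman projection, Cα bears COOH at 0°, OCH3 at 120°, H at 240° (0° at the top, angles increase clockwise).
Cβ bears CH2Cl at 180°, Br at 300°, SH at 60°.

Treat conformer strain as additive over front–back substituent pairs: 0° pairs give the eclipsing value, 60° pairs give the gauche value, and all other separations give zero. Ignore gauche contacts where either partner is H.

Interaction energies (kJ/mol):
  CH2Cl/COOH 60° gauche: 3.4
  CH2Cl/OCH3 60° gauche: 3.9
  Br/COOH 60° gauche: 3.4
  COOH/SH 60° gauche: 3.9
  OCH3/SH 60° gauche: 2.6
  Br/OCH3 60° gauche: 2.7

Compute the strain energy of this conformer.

13.8 kJ/mol

This conformer is staggered. COOH at 0° is gauche with Br at 300° (3.4); COOH at 0° is gauche with SH at 60° (3.9); OCH3 at 120° is gauche with CH2Cl at 180° (3.9); OCH3 at 120° is gauche with SH at 60° (2.6). Total 13.8 kJ/mol.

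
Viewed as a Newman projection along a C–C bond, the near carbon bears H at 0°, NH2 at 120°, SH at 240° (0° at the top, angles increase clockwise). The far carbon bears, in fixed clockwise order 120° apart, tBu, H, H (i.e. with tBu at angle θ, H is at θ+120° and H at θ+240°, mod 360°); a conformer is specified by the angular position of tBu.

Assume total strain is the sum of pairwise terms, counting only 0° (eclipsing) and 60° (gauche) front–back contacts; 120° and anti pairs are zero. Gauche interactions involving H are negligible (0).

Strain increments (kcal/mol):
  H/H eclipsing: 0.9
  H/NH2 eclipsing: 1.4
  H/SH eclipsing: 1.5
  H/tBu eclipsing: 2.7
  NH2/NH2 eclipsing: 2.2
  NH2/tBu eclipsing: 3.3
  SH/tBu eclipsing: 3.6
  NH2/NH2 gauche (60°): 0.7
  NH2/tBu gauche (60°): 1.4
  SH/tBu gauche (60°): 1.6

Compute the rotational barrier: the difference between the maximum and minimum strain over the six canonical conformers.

4.5 kcal/mol

tBu at 0° (eclipsed): H(0°)/tBu(0°) eclipsed 2.7; NH2(120°)/H(120°) eclipsed 1.4; SH(240°)/H(240°) eclipsed 1.5 → 5.6 kcal/mol.
tBu at 60° (staggered): NH2(120°)/tBu(60°) gauche 1.4 → 1.4 kcal/mol.
tBu at 120° (eclipsed): H(0°)/H(0°) eclipsed 0.9; NH2(120°)/tBu(120°) eclipsed 3.3; SH(240°)/H(240°) eclipsed 1.5 → 5.7 kcal/mol.
tBu at 180° (staggered): NH2(120°)/tBu(180°) gauche 1.4; SH(240°)/tBu(180°) gauche 1.6 → 3.0 kcal/mol.
tBu at 240° (eclipsed): H(0°)/H(0°) eclipsed 0.9; NH2(120°)/H(120°) eclipsed 1.4; SH(240°)/tBu(240°) eclipsed 3.6 → 5.9 kcal/mol.
tBu at 300° (staggered): SH(240°)/tBu(300°) gauche 1.6 → 1.6 kcal/mol.
Max at 240° (5.9 kcal/mol), min at 60° (1.4 kcal/mol); barrier = 4.5 kcal/mol.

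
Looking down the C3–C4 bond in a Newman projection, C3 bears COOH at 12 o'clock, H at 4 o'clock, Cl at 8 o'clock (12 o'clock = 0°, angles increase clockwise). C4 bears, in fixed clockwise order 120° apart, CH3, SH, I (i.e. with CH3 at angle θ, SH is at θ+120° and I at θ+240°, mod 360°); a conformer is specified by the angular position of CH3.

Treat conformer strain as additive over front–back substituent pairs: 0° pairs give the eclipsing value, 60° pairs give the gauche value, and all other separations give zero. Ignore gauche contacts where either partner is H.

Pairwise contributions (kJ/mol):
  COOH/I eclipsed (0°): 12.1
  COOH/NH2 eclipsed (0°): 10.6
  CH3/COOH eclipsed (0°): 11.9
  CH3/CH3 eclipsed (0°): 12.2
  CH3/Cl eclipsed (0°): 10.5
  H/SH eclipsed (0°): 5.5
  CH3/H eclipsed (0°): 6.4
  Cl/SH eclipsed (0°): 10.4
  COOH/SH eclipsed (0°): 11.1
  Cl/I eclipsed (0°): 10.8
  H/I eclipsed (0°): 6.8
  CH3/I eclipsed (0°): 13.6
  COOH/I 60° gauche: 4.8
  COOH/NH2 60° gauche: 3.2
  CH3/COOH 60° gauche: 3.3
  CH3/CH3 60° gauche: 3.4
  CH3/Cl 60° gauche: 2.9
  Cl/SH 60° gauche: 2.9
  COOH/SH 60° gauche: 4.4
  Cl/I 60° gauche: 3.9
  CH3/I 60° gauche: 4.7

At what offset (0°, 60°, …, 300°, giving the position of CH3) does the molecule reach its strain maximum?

120°

CH3 at 0° (eclipsed): COOH(0°)/CH3(0°) eclipsed 11.9; H(120°)/SH(120°) eclipsed 5.5; Cl(240°)/I(240°) eclipsed 10.8 → 28.2 kJ/mol.
CH3 at 60° (staggered): COOH(0°)/CH3(60°) gauche 3.3; COOH(0°)/I(300°) gauche 4.8; Cl(240°)/SH(180°) gauche 2.9; Cl(240°)/I(300°) gauche 3.9 → 14.9 kJ/mol.
CH3 at 120° (eclipsed): COOH(0°)/I(0°) eclipsed 12.1; H(120°)/CH3(120°) eclipsed 6.4; Cl(240°)/SH(240°) eclipsed 10.4 → 28.9 kJ/mol.
CH3 at 180° (staggered): COOH(0°)/SH(300°) gauche 4.4; COOH(0°)/I(60°) gauche 4.8; Cl(240°)/CH3(180°) gauche 2.9; Cl(240°)/SH(300°) gauche 2.9 → 15.0 kJ/mol.
CH3 at 240° (eclipsed): COOH(0°)/SH(0°) eclipsed 11.1; H(120°)/I(120°) eclipsed 6.8; Cl(240°)/CH3(240°) eclipsed 10.5 → 28.4 kJ/mol.
CH3 at 300° (staggered): COOH(0°)/CH3(300°) gauche 3.3; COOH(0°)/SH(60°) gauche 4.4; Cl(240°)/CH3(300°) gauche 2.9; Cl(240°)/I(180°) gauche 3.9 → 14.5 kJ/mol.
The maximum (28.9 kJ/mol) occurs with CH3 at 120°.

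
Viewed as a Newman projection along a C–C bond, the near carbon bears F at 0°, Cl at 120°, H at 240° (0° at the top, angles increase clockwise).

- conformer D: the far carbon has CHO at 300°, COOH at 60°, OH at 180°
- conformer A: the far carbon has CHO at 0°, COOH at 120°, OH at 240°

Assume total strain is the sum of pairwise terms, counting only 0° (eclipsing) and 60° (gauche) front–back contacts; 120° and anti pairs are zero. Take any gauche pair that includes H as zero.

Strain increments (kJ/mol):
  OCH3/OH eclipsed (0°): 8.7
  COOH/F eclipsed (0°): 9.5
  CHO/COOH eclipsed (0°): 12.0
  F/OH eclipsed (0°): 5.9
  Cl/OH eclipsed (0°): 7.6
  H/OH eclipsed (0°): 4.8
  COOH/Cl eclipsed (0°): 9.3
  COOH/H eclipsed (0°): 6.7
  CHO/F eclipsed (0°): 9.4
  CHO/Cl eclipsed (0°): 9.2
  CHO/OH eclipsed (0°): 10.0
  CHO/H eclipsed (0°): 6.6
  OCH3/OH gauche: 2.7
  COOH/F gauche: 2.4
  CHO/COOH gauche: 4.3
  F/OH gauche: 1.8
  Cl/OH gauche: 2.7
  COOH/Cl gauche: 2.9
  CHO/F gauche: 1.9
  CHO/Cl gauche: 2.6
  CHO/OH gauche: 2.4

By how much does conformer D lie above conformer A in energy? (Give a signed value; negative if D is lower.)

-13.6 kJ/mol

D (staggered): F–CHO gauche, F–COOH gauche, Cl–COOH gauche, Cl–OH gauche; 1.9 + 2.4 + 2.9 + 2.7 = 9.9 kJ/mol.
A (eclipsed): F–CHO eclipsed, Cl–COOH eclipsed, H–OH eclipsed; 9.4 + 9.3 + 4.8 = 23.5 kJ/mol.
E(D) − E(A) = 9.9 − 23.5 = -13.6 kJ/mol.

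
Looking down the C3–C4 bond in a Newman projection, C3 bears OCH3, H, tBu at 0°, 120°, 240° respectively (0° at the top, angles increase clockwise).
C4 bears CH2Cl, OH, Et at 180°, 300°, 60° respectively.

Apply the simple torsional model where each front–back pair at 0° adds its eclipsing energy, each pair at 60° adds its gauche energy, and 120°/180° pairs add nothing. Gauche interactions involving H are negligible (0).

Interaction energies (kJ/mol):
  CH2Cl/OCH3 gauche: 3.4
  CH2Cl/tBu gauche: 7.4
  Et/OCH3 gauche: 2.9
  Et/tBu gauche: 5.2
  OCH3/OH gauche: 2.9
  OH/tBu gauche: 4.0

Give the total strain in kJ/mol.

This conformer (staggered): OCH3(0°)/OH(300°) gauche 2.9; OCH3(0°)/Et(60°) gauche 2.9; tBu(240°)/CH2Cl(180°) gauche 7.4; tBu(240°)/OH(300°) gauche 4.0 → 17.2 kJ/mol.

17.2 kJ/mol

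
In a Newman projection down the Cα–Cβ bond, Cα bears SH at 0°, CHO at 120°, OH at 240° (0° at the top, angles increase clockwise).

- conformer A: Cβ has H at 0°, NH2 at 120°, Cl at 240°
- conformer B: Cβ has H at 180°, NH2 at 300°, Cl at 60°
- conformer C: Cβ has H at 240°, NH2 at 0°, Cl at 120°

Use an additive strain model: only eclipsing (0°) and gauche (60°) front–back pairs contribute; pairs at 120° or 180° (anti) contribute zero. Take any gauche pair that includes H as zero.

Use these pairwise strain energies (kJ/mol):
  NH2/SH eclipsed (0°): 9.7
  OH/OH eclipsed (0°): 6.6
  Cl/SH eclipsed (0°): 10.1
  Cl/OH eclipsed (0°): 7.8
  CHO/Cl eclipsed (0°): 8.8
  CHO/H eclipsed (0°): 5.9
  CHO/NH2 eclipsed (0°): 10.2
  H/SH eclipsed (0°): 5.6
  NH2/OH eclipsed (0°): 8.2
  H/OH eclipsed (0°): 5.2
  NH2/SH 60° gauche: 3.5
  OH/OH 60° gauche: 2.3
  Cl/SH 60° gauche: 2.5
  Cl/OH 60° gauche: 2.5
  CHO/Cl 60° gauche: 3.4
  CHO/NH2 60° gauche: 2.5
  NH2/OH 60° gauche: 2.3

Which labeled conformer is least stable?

C

A (eclipsed): SH(0°)/H(0°) eclipsed 5.6; CHO(120°)/NH2(120°) eclipsed 10.2; OH(240°)/Cl(240°) eclipsed 7.8 → 23.6 kJ/mol.
B (staggered): SH(0°)/NH2(300°) gauche 3.5; SH(0°)/Cl(60°) gauche 2.5; CHO(120°)/Cl(60°) gauche 3.4; OH(240°)/NH2(300°) gauche 2.3 → 11.7 kJ/mol.
C (eclipsed): SH(0°)/NH2(0°) eclipsed 9.7; CHO(120°)/Cl(120°) eclipsed 8.8; OH(240°)/H(240°) eclipsed 5.2 → 23.7 kJ/mol.
C has the highest total (23.7 kJ/mol).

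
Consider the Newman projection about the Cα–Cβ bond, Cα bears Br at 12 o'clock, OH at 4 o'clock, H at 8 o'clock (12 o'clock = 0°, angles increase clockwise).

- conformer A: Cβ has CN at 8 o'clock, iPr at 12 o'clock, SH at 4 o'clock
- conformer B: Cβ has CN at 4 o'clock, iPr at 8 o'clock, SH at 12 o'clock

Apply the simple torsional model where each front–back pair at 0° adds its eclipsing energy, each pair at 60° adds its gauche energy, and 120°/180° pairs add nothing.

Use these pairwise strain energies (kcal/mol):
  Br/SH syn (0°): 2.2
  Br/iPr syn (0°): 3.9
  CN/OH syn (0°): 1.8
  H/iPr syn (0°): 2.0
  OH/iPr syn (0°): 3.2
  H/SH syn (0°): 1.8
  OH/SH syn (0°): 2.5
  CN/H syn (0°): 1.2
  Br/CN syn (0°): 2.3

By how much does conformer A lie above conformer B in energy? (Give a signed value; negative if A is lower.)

+1.6 kcal/mol

A (eclipsed): Br–iPr eclipsed, OH–SH eclipsed, H–CN eclipsed; 3.9 + 2.5 + 1.2 = 7.6 kcal/mol.
B (eclipsed): Br–SH eclipsed, OH–CN eclipsed, H–iPr eclipsed; 2.2 + 1.8 + 2.0 = 6.0 kcal/mol.
E(A) − E(B) = 7.6 − 6.0 = +1.6 kcal/mol.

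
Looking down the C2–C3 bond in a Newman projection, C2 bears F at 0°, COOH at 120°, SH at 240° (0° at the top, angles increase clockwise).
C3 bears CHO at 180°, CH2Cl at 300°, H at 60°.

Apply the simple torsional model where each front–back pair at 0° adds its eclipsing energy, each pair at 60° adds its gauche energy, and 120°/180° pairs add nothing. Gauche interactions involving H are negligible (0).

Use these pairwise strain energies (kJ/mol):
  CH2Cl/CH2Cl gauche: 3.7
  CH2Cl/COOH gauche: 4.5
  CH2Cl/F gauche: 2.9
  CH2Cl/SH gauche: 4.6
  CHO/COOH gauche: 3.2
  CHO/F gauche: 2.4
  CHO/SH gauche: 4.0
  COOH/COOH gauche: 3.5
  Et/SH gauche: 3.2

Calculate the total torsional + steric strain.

This conformer (staggered): F(0°)/CH2Cl(300°) gauche 2.9; COOH(120°)/CHO(180°) gauche 3.2; SH(240°)/CHO(180°) gauche 4.0; SH(240°)/CH2Cl(300°) gauche 4.6 → 14.7 kJ/mol.

14.7 kJ/mol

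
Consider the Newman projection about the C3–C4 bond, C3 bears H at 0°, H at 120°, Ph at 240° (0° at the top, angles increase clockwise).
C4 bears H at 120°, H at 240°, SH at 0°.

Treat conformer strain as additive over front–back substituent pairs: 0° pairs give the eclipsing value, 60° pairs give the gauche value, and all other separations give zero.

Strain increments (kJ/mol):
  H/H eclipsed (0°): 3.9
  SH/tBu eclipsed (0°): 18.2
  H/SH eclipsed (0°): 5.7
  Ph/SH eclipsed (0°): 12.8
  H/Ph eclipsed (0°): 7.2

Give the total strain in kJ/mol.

This conformer (eclipsed): H(0°)/SH(0°) eclipsed 5.7; H(120°)/H(120°) eclipsed 3.9; Ph(240°)/H(240°) eclipsed 7.2 → 16.8 kJ/mol.

16.8 kJ/mol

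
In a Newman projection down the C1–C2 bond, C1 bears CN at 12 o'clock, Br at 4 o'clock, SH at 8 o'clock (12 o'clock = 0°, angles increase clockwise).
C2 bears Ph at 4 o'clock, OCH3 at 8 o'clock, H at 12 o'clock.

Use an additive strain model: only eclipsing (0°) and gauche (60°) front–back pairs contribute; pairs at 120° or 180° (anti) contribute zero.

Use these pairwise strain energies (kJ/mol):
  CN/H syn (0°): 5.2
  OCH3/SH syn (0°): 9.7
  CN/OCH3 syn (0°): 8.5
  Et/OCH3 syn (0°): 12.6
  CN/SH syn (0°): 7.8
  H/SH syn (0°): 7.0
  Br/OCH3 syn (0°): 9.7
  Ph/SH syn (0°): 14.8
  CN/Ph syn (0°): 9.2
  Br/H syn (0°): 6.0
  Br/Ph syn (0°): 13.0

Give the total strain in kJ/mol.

This conformer (eclipsed): CN–H eclipsed, Br–Ph eclipsed, SH–OCH3 eclipsed; 5.2 + 13.0 + 9.7 = 27.9 kJ/mol.

27.9 kJ/mol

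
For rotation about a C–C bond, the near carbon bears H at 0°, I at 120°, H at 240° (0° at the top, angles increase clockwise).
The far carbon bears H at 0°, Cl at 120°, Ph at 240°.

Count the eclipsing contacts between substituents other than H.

1

Non-H eclipsing pairs: I(120°)/Cl(120°) — 1 interaction.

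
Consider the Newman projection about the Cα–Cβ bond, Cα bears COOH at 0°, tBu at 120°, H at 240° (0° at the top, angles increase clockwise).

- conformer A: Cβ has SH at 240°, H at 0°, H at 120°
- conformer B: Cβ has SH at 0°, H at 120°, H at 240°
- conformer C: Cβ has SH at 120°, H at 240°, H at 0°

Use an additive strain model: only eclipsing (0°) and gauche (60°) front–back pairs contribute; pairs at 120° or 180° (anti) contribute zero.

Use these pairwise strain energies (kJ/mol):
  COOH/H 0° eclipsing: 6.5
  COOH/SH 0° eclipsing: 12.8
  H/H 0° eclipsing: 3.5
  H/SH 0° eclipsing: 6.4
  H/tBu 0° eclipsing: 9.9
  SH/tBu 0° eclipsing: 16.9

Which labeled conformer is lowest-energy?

A

A is eclipsed. COOH at 0° is eclipsed with H at 0° (6.5); tBu at 120° is eclipsed with H at 120° (9.9); H at 240° is eclipsed with SH at 240° (6.4). Total 22.8 kJ/mol.
B is eclipsed. COOH at 0° is eclipsed with SH at 0° (12.8); tBu at 120° is eclipsed with H at 120° (9.9); H at 240° is eclipsed with H at 240° (3.5). Total 26.2 kJ/mol.
C is eclipsed. COOH at 0° is eclipsed with H at 0° (6.5); tBu at 120° is eclipsed with SH at 120° (16.9); H at 240° is eclipsed with H at 240° (3.5). Total 26.9 kJ/mol.
A has the lowest total (22.8 kJ/mol).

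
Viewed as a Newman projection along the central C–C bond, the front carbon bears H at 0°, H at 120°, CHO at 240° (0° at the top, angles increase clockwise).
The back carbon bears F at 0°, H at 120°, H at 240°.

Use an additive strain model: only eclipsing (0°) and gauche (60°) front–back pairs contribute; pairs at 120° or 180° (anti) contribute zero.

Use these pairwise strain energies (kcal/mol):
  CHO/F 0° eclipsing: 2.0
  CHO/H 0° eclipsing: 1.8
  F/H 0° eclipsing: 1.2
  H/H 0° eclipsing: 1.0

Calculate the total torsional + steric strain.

This conformer (eclipsed): H(0°)/F(0°) eclipsed 1.2; H(120°)/H(120°) eclipsed 1.0; CHO(240°)/H(240°) eclipsed 1.8 → 4.0 kcal/mol.

4.0 kcal/mol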